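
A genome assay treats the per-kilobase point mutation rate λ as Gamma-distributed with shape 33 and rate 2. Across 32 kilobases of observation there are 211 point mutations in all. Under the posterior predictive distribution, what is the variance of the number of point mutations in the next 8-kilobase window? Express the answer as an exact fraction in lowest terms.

20496/289

Total count 211 over total exposure 32 kilobases.
By Gamma–Poisson conjugacy, the posterior is Gamma(α + Σx, β + Σt) = Gamma(33 + 211, 2 + 32) = Gamma(244, 34).
The posterior predictive for a window of length T is Negative Binomial with variance T·α'·(β'+T)/β'² = 8·244·42/1156 = 20496/289.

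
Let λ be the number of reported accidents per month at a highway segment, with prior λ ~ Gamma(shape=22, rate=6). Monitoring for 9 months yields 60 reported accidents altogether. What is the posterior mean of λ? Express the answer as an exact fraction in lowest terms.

Total count 60 over total exposure 9 months.
Posterior: α' = 22 + 60 = 82, β' = 6 + 9 = 15.
Posterior mean = α'/β' = 82/15.

82/15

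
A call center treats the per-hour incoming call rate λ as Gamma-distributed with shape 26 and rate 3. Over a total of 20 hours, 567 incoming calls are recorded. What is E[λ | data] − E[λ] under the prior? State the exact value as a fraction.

Total count 567 over total exposure 20 hours.
Gamma(α, β) with Poisson data over total exposure Σt gives posterior Gamma(α+Σx, β+Σt) = Gamma(593, 23).
Posterior mean = 593/23 = 593/23; prior mean = 26/3 = 26/3. Difference = 593/23 − 26/3 = 1181/69.

1181/69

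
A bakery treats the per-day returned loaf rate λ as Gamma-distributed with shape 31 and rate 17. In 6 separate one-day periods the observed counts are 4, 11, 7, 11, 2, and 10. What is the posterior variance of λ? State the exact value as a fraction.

76/529

Total count: 4 + 11 + 7 + 11 + 2 + 10 = 45.
Total exposure: 6 days.
Conjugate update: add total count to the shape and total exposure to the rate, giving Gamma(76, 23).
Posterior variance = α'/β'² = 76/529.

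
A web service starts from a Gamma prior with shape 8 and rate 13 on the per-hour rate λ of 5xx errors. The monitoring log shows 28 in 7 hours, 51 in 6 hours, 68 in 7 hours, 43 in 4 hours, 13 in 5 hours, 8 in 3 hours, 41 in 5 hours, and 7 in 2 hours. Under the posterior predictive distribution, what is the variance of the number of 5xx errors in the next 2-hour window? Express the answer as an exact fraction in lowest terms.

7209/676

Total count: 28 + 51 + 68 + 43 + 13 + 8 + 41 + 7 = 259.
Total exposure: 7 + 6 + 7 + 4 + 5 + 3 + 5 + 2 = 39 hours.
Conjugate update: add total count to the shape and total exposure to the rate, giving Gamma(267, 52).
The posterior predictive for a window of length T is Negative Binomial with variance T·α'·(β'+T)/β'² = 2·267·54/2704 = 7209/676.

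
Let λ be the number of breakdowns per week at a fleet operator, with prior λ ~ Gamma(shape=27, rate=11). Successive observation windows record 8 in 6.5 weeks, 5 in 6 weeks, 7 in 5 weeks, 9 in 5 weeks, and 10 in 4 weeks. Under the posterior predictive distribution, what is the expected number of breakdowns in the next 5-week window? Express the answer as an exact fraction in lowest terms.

44/5

Total count: 8 + 5 + 7 + 9 + 10 = 39.
Total exposure: 6.5 + 6 + 5 + 5 + 4 = 26.5 weeks.
Conjugate update: add total count to the shape and total exposure to the rate, giving Gamma(66, 75/2).
Predictive mean over a 5-week window = T·E[λ|data] = 5·66/(75/2) = 44/5.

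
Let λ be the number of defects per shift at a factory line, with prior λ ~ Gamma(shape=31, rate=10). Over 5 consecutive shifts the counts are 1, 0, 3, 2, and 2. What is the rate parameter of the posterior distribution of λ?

15

Total count: 1 + 0 + 3 + 2 + 2 = 8.
Total exposure: 5 shifts.
Posterior: α' = 31 + 8 = 39, β' = 10 + 5 = 15.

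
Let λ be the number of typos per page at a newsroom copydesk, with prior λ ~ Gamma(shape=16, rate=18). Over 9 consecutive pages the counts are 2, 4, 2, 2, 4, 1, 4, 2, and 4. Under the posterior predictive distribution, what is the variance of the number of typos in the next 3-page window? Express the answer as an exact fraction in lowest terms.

Total count: 2 + 4 + 2 + 2 + 4 + 1 + 4 + 2 + 4 = 25.
Total exposure: 9 pages.
The Gamma prior is conjugate for the Poisson rate, so λ | data ~ Gamma(16+25, 18+9) = Gamma(41, 27).
The posterior predictive for a window of length T is Negative Binomial with variance T·α'·(β'+T)/β'² = 3·41·30/729 = 410/81.

410/81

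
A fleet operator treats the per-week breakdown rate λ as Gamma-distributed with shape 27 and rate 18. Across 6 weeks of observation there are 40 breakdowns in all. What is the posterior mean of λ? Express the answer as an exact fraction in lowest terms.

Total count 40 over total exposure 6 weeks.
Conjugate update: add total count to the shape and total exposure to the rate, giving Gamma(67, 24).
Posterior mean = α'/β' = 67/24.

67/24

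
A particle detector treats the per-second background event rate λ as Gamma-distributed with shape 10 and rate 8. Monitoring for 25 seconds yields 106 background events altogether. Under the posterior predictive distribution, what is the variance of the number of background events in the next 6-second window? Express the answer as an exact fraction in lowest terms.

3016/121

Total count 106 over total exposure 25 seconds.
The Gamma prior is conjugate for the Poisson rate, so λ | data ~ Gamma(10+106, 8+25) = Gamma(116, 33).
The posterior predictive for a window of length T is Negative Binomial with variance T·α'·(β'+T)/β'² = 6·116·39/1089 = 3016/121.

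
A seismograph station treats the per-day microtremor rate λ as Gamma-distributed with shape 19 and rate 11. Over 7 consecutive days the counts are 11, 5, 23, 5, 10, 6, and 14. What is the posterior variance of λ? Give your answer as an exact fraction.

31/108

Total count: 11 + 5 + 23 + 5 + 10 + 6 + 14 = 74.
Total exposure: 7 days.
Posterior: α' = 19 + 74 = 93, β' = 11 + 7 = 18.
Posterior variance = α'/β'² = 93/324 = 31/108.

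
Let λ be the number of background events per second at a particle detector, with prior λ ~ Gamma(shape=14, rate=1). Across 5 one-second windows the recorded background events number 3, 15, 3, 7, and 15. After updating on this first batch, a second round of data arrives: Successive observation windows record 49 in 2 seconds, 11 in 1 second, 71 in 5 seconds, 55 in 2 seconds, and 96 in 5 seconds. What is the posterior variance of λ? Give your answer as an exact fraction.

Total count: 3 + 15 + 3 + 7 + 15 = 43.
Total exposure: 5 seconds.
After the first batch: Gamma(14 + 43, 1 + 5) = Gamma(57, 6).
Total count: 49 + 11 + 71 + 55 + 96 = 282.
Total exposure: 2 + 1 + 5 + 2 + 5 = 15 seconds.
After the second batch: Gamma(57 + 282, 6 + 15) = Gamma(339, 21).
Posterior variance = α'/β'² = 339/441 = 113/147.

113/147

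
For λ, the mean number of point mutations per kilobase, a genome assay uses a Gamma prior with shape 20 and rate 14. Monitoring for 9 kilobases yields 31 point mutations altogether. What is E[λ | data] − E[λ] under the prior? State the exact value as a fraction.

Total count 31 over total exposure 9 kilobases.
Conjugate update: add total count to the shape and total exposure to the rate, giving Gamma(51, 23).
Posterior mean = 51/23 = 51/23; prior mean = 20/14 = 10/7. Difference = 51/23 − 10/7 = 127/161.

127/161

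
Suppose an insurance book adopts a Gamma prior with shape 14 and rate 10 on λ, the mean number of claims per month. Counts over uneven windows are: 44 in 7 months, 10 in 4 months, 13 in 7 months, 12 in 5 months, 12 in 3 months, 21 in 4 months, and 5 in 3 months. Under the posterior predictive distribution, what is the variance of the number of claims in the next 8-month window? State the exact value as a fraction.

53448/1849

Total count: 44 + 10 + 13 + 12 + 12 + 21 + 5 = 117.
Total exposure: 7 + 4 + 7 + 5 + 3 + 4 + 3 = 33 months.
Conjugate update: add total count to the shape and total exposure to the rate, giving Gamma(131, 43).
The posterior predictive for a window of length T is Negative Binomial with variance T·α'·(β'+T)/β'² = 8·131·51/1849 = 53448/1849.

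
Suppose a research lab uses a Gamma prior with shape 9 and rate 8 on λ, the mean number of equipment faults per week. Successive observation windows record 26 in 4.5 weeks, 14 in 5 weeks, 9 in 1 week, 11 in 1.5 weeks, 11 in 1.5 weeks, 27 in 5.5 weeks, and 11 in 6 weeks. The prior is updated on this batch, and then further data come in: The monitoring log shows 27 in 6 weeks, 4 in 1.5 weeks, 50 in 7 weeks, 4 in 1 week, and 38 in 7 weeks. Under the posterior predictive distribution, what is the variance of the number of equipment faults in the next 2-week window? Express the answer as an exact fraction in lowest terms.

110860/12321

Total count: 26 + 14 + 9 + 11 + 11 + 27 + 11 = 109.
Total exposure: 4.5 + 5 + 1 + 1.5 + 1.5 + 5.5 + 6 = 25 weeks.
After the first batch: Gamma(9 + 109, 8 + 25) = Gamma(118, 33).
Total count: 27 + 4 + 50 + 4 + 38 = 123.
Total exposure: 6 + 1.5 + 7 + 1 + 7 = 22.5 weeks.
After the second batch: Gamma(118 + 123, 33 + 22.5) = Gamma(241, 111/2).
The posterior predictive for a window of length T is Negative Binomial with variance T·α'·(β'+T)/β'² = 2·241·(115/2)/(12321/4) = 110860/12321.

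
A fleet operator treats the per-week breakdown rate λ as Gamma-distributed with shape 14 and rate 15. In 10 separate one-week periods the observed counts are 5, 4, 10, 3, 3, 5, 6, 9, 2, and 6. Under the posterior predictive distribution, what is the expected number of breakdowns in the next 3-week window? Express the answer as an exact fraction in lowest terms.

201/25

Total count: 5 + 4 + 10 + 3 + 3 + 5 + 6 + 9 + 2 + 6 = 53.
Total exposure: 10 weeks.
Gamma(α, β) with Poisson data over total exposure Σt gives posterior Gamma(α+Σx, β+Σt) = Gamma(67, 25).
Predictive mean over a 3-week window = T·E[λ|data] = 3·67/25 = 201/25.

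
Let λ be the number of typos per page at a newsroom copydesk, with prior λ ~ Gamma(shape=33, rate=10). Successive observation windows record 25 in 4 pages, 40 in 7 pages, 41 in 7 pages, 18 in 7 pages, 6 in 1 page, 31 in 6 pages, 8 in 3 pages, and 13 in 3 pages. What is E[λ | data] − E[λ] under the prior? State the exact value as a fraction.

Total count: 25 + 40 + 41 + 18 + 6 + 31 + 8 + 13 = 182.
Total exposure: 4 + 7 + 7 + 7 + 1 + 6 + 3 + 3 = 38 pages.
Gamma(α, β) with Poisson data over total exposure Σt gives posterior Gamma(α+Σx, β+Σt) = Gamma(215, 48).
Posterior mean = 215/48 = 215/48; prior mean = 33/10 = 33/10. Difference = 215/48 − 33/10 = 283/240.

283/240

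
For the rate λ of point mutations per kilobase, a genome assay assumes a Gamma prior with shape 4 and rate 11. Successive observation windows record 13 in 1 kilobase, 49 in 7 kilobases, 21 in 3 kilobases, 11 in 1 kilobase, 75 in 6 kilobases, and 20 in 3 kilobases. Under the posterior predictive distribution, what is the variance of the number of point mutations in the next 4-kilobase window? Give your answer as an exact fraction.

1737/64

Total count: 13 + 49 + 21 + 11 + 75 + 20 = 189.
Total exposure: 1 + 7 + 3 + 1 + 6 + 3 = 21 kilobases.
Posterior: α' = 4 + 189 = 193, β' = 11 + 21 = 32.
The posterior predictive for a window of length T is Negative Binomial with variance T·α'·(β'+T)/β'² = 4·193·36/1024 = 1737/64.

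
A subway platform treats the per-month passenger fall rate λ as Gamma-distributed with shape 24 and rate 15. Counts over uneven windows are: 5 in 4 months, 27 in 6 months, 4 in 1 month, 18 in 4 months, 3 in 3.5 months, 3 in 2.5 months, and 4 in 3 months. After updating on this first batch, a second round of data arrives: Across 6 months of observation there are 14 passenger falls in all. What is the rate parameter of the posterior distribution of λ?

Total count: 5 + 27 + 4 + 18 + 3 + 3 + 4 = 64.
Total exposure: 4 + 6 + 1 + 4 + 3.5 + 2.5 + 3 = 24 months.
After the first batch: Gamma(24 + 64, 15 + 24) = Gamma(88, 39).
Total count 14 over total exposure 6 months.
After the second batch: Gamma(88 + 14, 39 + 6) = Gamma(102, 45).

45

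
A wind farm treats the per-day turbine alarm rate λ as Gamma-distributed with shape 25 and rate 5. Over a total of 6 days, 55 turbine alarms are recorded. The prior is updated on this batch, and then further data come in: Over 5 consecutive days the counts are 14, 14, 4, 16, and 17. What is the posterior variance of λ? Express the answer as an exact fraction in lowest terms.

Total count 55 over total exposure 6 days.
After the first batch: Gamma(25 + 55, 5 + 6) = Gamma(80, 11).
Total count: 14 + 14 + 4 + 16 + 17 = 65.
Total exposure: 5 days.
After the second batch: Gamma(80 + 65, 11 + 5) = Gamma(145, 16).
Posterior variance = α'/β'² = 145/256.

145/256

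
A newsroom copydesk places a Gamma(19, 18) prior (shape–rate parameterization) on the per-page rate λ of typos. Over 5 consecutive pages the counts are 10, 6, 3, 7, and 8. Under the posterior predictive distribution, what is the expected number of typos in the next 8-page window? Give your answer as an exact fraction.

Total count: 10 + 6 + 3 + 7 + 8 = 34.
Total exposure: 5 pages.
Gamma(α, β) with Poisson data over total exposure Σt gives posterior Gamma(α+Σx, β+Σt) = Gamma(53, 23).
Predictive mean over an 8-page window = T·E[λ|data] = 8·53/23 = 424/23.

424/23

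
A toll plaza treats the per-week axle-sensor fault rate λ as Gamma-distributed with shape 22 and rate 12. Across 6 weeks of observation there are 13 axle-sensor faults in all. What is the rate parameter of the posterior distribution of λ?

Total count 13 over total exposure 6 weeks.
Gamma(α, β) with Poisson data over total exposure Σt gives posterior Gamma(α+Σx, β+Σt) = Gamma(35, 18).

18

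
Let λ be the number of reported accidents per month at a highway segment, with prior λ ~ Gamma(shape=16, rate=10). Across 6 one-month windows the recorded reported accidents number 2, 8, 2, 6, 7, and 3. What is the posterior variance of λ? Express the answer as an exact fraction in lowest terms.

Total count: 2 + 8 + 2 + 6 + 7 + 3 = 28.
Total exposure: 6 months.
By Gamma–Poisson conjugacy, the posterior is Gamma(α + Σx, β + Σt) = Gamma(16 + 28, 10 + 6) = Gamma(44, 16).
Posterior variance = α'/β'² = 44/256 = 11/64.

11/64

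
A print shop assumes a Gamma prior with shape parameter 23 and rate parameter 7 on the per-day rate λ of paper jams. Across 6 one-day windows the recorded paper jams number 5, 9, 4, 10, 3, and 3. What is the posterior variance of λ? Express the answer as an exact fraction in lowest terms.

Total count: 5 + 9 + 4 + 10 + 3 + 3 = 34.
Total exposure: 6 days.
The Gamma prior is conjugate for the Poisson rate, so λ | data ~ Gamma(23+34, 7+6) = Gamma(57, 13).
Posterior variance = α'/β'² = 57/169.

57/169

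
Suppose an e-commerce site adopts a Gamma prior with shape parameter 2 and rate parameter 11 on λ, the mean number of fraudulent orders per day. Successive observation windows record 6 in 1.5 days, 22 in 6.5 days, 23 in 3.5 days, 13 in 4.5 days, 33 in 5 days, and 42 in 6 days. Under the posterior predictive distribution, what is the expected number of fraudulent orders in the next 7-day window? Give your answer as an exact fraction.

Total count: 6 + 22 + 23 + 13 + 33 + 42 = 139.
Total exposure: 1.5 + 6.5 + 3.5 + 4.5 + 5 + 6 = 27 days.
Gamma(α, β) with Poisson data over total exposure Σt gives posterior Gamma(α+Σx, β+Σt) = Gamma(141, 38).
Predictive mean over a 7-day window = T·E[λ|data] = 7·141/38 = 987/38.

987/38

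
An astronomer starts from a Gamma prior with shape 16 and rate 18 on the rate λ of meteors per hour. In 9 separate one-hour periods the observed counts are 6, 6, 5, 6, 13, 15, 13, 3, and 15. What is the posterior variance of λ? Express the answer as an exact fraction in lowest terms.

Total count: 6 + 6 + 5 + 6 + 13 + 15 + 13 + 3 + 15 = 82.
Total exposure: 9 hours.
Conjugate update: add total count to the shape and total exposure to the rate, giving Gamma(98, 27).
Posterior variance = α'/β'² = 98/729.

98/729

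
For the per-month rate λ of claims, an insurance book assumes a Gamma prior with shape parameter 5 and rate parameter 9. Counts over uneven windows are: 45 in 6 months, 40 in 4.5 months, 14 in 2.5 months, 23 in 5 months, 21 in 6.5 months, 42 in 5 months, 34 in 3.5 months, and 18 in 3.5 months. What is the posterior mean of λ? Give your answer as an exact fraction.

484/91

Total count: 45 + 40 + 14 + 23 + 21 + 42 + 34 + 18 = 237.
Total exposure: 6 + 4.5 + 2.5 + 5 + 6.5 + 5 + 3.5 + 3.5 = 36.5 months.
Conjugate update: add total count to the shape and total exposure to the rate, giving Gamma(242, 91/2).
Posterior mean = α'/β' = 242/(91/2) = 484/91.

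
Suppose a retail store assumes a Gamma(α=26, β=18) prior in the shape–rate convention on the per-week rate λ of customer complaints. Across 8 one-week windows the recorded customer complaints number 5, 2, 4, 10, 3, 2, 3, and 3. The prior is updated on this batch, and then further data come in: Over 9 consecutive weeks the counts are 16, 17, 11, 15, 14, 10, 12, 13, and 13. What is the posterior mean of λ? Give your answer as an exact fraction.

Total count: 5 + 2 + 4 + 10 + 3 + 2 + 3 + 3 = 32.
Total exposure: 8 weeks.
After the first batch: Gamma(26 + 32, 18 + 8) = Gamma(58, 26).
Total count: 16 + 17 + 11 + 15 + 14 + 10 + 12 + 13 + 13 = 121.
Total exposure: 9 weeks.
After the second batch: Gamma(58 + 121, 26 + 9) = Gamma(179, 35).
Posterior mean = α'/β' = 179/35.

179/35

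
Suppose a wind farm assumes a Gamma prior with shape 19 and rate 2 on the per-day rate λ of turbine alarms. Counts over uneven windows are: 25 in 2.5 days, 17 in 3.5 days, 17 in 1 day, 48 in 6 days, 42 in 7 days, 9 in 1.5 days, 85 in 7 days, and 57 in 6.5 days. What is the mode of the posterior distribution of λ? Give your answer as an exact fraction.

318/37

Total count: 25 + 17 + 17 + 48 + 42 + 9 + 85 + 57 = 300.
Total exposure: 2.5 + 3.5 + 1 + 6 + 7 + 1.5 + 7 + 6.5 = 35 days.
Posterior: α' = 19 + 300 = 319, β' = 2 + 35 = 37.
Posterior mode = (α'−1)/β' = 318/37.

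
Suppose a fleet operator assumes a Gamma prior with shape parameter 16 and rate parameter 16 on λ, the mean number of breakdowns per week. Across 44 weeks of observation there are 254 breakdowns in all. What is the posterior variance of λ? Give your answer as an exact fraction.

3/40

Total count 254 over total exposure 44 weeks.
Conjugate update: add total count to the shape and total exposure to the rate, giving Gamma(270, 60).
Posterior variance = α'/β'² = 270/3600 = 3/40.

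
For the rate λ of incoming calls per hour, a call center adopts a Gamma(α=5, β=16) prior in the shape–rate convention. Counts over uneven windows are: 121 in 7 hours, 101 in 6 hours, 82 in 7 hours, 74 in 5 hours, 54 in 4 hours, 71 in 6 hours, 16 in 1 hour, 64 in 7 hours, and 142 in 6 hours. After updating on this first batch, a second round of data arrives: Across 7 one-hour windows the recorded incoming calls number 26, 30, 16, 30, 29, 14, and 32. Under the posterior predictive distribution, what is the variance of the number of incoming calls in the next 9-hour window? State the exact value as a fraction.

8163/64

Total count: 121 + 101 + 82 + 74 + 54 + 71 + 16 + 64 + 142 = 725.
Total exposure: 7 + 6 + 7 + 5 + 4 + 6 + 1 + 7 + 6 = 49 hours.
After the first batch: Gamma(5 + 725, 16 + 49) = Gamma(730, 65).
Total count: 26 + 30 + 16 + 30 + 29 + 14 + 32 = 177.
Total exposure: 7 hours.
After the second batch: Gamma(730 + 177, 65 + 7) = Gamma(907, 72).
The posterior predictive for a window of length T is Negative Binomial with variance T·α'·(β'+T)/β'² = 9·907·81/5184 = 8163/64.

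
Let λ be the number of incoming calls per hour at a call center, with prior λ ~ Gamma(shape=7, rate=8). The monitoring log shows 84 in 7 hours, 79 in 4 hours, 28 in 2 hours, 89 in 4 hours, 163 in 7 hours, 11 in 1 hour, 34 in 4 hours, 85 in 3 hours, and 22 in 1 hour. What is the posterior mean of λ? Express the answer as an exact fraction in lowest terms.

Total count: 84 + 79 + 28 + 89 + 163 + 11 + 34 + 85 + 22 = 595.
Total exposure: 7 + 4 + 2 + 4 + 7 + 1 + 4 + 3 + 1 = 33 hours.
Conjugate update: add total count to the shape and total exposure to the rate, giving Gamma(602, 41).
Posterior mean = α'/β' = 602/41.

602/41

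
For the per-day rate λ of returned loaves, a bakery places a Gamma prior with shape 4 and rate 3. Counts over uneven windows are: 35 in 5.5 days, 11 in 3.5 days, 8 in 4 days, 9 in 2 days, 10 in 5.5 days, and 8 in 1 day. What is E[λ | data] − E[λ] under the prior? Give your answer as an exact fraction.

Total count: 35 + 11 + 8 + 9 + 10 + 8 = 81.
Total exposure: 5.5 + 3.5 + 4 + 2 + 5.5 + 1 = 21.5 days.
By Gamma–Poisson conjugacy, the posterior is Gamma(α + Σx, β + Σt) = Gamma(4 + 81, 3 + 21.5) = Gamma(85, 49/2).
Posterior mean = 85/(49/2) = 170/49; prior mean = 4/3 = 4/3. Difference = 170/49 − 4/3 = 314/147.

314/147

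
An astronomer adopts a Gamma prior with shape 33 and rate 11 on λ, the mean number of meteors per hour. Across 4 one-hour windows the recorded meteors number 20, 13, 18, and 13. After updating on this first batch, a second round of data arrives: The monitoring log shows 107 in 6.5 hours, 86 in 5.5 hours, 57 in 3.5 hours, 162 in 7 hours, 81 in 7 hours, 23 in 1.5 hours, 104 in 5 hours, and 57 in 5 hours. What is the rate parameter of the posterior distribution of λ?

56

Total count: 20 + 13 + 18 + 13 = 64.
Total exposure: 4 hours.
After the first batch: Gamma(33 + 64, 11 + 4) = Gamma(97, 15).
Total count: 107 + 86 + 57 + 162 + 81 + 23 + 104 + 57 = 677.
Total exposure: 6.5 + 5.5 + 3.5 + 7 + 7 + 1.5 + 5 + 5 = 41 hours.
After the second batch: Gamma(97 + 677, 15 + 41) = Gamma(774, 56).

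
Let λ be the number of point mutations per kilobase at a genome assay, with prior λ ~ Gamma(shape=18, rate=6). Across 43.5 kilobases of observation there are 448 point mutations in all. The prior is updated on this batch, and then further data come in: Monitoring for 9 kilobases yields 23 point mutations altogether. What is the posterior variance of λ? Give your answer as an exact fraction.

Total count 448 over total exposure 43.5 kilobases.
After the first batch: Gamma(18 + 448, 6 + 43.5) = Gamma(466, 99/2).
Total count 23 over total exposure 9 kilobases.
After the second batch: Gamma(466 + 23, 99/2 + 9) = Gamma(489, 117/2).
Posterior variance = α'/β'² = 489/(13689/4) = 652/4563.

652/4563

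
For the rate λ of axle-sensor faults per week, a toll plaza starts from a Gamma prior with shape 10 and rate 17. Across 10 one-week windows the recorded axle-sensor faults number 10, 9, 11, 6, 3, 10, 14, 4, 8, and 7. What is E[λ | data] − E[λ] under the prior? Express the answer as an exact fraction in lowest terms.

1294/459

Total count: 10 + 9 + 11 + 6 + 3 + 10 + 14 + 4 + 8 + 7 = 82.
Total exposure: 10 weeks.
The Gamma prior is conjugate for the Poisson rate, so λ | data ~ Gamma(10+82, 17+10) = Gamma(92, 27).
Posterior mean = 92/27 = 92/27; prior mean = 10/17 = 10/17. Difference = 92/27 − 10/17 = 1294/459.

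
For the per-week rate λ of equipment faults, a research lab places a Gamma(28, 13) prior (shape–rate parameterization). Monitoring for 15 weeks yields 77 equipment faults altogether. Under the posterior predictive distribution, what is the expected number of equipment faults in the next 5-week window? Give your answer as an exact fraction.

Total count 77 over total exposure 15 weeks.
Posterior: α' = 28 + 77 = 105, β' = 13 + 15 = 28.
Predictive mean over a 5-week window = T·E[λ|data] = 5·105/28 = 75/4.

75/4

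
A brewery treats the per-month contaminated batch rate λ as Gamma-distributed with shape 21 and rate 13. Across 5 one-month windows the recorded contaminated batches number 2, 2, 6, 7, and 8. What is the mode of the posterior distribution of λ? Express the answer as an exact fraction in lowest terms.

5/2

Total count: 2 + 2 + 6 + 7 + 8 = 25.
Total exposure: 5 months.
Gamma(α, β) with Poisson data over total exposure Σt gives posterior Gamma(α+Σx, β+Σt) = Gamma(46, 18).
Posterior mode = (α'−1)/β' = 45/18 = 5/2.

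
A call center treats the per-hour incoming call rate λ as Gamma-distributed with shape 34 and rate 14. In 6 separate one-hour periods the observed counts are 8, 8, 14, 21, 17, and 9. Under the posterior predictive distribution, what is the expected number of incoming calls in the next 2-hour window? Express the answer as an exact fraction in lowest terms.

Total count: 8 + 8 + 14 + 21 + 17 + 9 = 77.
Total exposure: 6 hours.
Posterior: α' = 34 + 77 = 111, β' = 14 + 6 = 20.
Predictive mean over a 2-hour window = T·E[λ|data] = 2·111/20 = 111/10.

111/10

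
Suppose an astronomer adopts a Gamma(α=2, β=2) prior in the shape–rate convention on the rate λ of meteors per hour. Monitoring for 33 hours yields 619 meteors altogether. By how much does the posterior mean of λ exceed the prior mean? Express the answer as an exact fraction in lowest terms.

586/35

Total count 619 over total exposure 33 hours.
Posterior: α' = 2 + 619 = 621, β' = 2 + 33 = 35.
Posterior mean = 621/35 = 621/35; prior mean = 2/2 = 1. Difference = 621/35 − 1 = 586/35.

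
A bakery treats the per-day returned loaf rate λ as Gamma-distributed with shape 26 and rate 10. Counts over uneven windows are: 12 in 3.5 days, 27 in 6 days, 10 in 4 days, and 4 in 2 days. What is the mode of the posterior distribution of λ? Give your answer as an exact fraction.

52/17

Total count: 12 + 27 + 10 + 4 = 53.
Total exposure: 3.5 + 6 + 4 + 2 = 15.5 days.
The Gamma prior is conjugate for the Poisson rate, so λ | data ~ Gamma(26+53, 10+15.5) = Gamma(79, 51/2).
Posterior mode = (α'−1)/β' = 78/(51/2) = 52/17.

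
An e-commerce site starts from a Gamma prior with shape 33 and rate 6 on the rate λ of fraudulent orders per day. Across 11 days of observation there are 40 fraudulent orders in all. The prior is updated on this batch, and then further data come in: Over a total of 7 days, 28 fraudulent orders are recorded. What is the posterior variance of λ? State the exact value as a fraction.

101/576

Total count 40 over total exposure 11 days.
After the first batch: Gamma(33 + 40, 6 + 11) = Gamma(73, 17).
Total count 28 over total exposure 7 days.
After the second batch: Gamma(73 + 28, 17 + 7) = Gamma(101, 24).
Posterior variance = α'/β'² = 101/576.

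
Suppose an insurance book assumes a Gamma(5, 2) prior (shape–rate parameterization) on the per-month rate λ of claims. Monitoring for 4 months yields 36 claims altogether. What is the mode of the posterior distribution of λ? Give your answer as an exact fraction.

Total count 36 over total exposure 4 months.
By Gamma–Poisson conjugacy, the posterior is Gamma(α + Σx, β + Σt) = Gamma(5 + 36, 2 + 4) = Gamma(41, 6).
Posterior mode = (α'−1)/β' = 40/6 = 20/3.

20/3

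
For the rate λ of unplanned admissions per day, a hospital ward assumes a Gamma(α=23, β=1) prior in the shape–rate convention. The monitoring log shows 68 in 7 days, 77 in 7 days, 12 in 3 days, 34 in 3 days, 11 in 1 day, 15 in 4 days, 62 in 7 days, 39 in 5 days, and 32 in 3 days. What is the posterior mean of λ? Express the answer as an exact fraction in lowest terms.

373/41

Total count: 68 + 77 + 12 + 34 + 11 + 15 + 62 + 39 + 32 = 350.
Total exposure: 7 + 7 + 3 + 3 + 1 + 4 + 7 + 5 + 3 = 40 days.
The Gamma prior is conjugate for the Poisson rate, so λ | data ~ Gamma(23+350, 1+40) = Gamma(373, 41).
Posterior mean = α'/β' = 373/41.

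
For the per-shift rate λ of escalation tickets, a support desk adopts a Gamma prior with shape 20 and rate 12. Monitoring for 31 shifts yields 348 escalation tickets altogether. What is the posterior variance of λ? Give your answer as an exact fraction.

Total count 348 over total exposure 31 shifts.
The Gamma prior is conjugate for the Poisson rate, so λ | data ~ Gamma(20+348, 12+31) = Gamma(368, 43).
Posterior variance = α'/β'² = 368/1849.

368/1849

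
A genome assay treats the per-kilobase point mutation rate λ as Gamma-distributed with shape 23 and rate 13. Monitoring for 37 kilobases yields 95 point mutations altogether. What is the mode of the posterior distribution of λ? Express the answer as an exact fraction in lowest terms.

Total count 95 over total exposure 37 kilobases.
By Gamma–Poisson conjugacy, the posterior is Gamma(α + Σx, β + Σt) = Gamma(23 + 95, 13 + 37) = Gamma(118, 50).
Posterior mode = (α'−1)/β' = 117/50.

117/50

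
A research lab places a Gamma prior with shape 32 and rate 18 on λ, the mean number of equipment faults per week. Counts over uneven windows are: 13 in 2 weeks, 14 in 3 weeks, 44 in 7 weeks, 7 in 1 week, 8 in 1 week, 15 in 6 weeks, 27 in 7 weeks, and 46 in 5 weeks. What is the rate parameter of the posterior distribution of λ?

Total count: 13 + 14 + 44 + 7 + 8 + 15 + 27 + 46 = 174.
Total exposure: 2 + 3 + 7 + 1 + 1 + 6 + 7 + 5 = 32 weeks.
Conjugate update: add total count to the shape and total exposure to the rate, giving Gamma(206, 50).

50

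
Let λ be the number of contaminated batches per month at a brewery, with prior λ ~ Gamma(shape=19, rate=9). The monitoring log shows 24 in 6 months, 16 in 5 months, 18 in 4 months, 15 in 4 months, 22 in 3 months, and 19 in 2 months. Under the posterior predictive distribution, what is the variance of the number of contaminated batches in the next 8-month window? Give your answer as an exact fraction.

43624/1089

Total count: 24 + 16 + 18 + 15 + 22 + 19 = 114.
Total exposure: 6 + 5 + 4 + 4 + 3 + 2 = 24 months.
Posterior: α' = 19 + 114 = 133, β' = 9 + 24 = 33.
The posterior predictive for a window of length T is Negative Binomial with variance T·α'·(β'+T)/β'² = 8·133·41/1089 = 43624/1089.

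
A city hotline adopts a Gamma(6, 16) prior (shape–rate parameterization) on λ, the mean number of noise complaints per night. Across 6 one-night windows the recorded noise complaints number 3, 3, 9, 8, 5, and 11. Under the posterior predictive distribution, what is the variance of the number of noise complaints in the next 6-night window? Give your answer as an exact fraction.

Total count: 3 + 3 + 9 + 8 + 5 + 11 = 39.
Total exposure: 6 nights.
By Gamma–Poisson conjugacy, the posterior is Gamma(α + Σx, β + Σt) = Gamma(6 + 39, 16 + 6) = Gamma(45, 22).
The posterior predictive for a window of length T is Negative Binomial with variance T·α'·(β'+T)/β'² = 6·45·28/484 = 1890/121.

1890/121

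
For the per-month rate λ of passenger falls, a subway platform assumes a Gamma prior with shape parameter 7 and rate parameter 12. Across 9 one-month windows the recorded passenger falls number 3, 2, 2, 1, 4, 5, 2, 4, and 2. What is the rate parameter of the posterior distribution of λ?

Total count: 3 + 2 + 2 + 1 + 4 + 5 + 2 + 4 + 2 = 25.
Total exposure: 9 months.
The Gamma prior is conjugate for the Poisson rate, so λ | data ~ Gamma(7+25, 12+9) = Gamma(32, 21).

21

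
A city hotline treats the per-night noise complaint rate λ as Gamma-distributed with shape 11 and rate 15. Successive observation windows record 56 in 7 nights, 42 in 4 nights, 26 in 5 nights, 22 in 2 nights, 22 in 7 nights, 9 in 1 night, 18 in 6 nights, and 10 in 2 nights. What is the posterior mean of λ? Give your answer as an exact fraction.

216/49

Total count: 56 + 42 + 26 + 22 + 22 + 9 + 18 + 10 = 205.
Total exposure: 7 + 4 + 5 + 2 + 7 + 1 + 6 + 2 = 34 nights.
The Gamma prior is conjugate for the Poisson rate, so λ | data ~ Gamma(11+205, 15+34) = Gamma(216, 49).
Posterior mean = α'/β' = 216/49.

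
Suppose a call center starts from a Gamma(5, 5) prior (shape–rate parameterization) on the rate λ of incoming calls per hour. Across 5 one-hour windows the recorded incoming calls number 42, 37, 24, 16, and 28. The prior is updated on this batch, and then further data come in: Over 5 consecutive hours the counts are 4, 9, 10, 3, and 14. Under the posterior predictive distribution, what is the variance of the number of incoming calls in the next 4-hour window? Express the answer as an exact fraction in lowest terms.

Total count: 42 + 37 + 24 + 16 + 28 = 147.
Total exposure: 5 hours.
After the first batch: Gamma(5 + 147, 5 + 5) = Gamma(152, 10).
Total count: 4 + 9 + 10 + 3 + 14 = 40.
Total exposure: 5 hours.
After the second batch: Gamma(152 + 40, 10 + 5) = Gamma(192, 15).
The posterior predictive for a window of length T is Negative Binomial with variance T·α'·(β'+T)/β'² = 4·192·19/225 = 4864/75.

4864/75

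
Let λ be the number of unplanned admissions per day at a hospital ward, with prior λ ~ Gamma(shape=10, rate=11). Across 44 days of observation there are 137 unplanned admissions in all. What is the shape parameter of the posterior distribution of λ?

147

Total count 137 over total exposure 44 days.
Gamma(α, β) with Poisson data over total exposure Σt gives posterior Gamma(α+Σx, β+Σt) = Gamma(147, 55).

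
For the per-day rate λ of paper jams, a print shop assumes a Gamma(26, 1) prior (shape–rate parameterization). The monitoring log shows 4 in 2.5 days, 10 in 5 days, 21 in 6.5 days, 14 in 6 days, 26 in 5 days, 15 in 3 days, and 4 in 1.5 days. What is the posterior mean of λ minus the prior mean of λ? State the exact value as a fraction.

Total count: 4 + 10 + 21 + 14 + 26 + 15 + 4 = 94.
Total exposure: 2.5 + 5 + 6.5 + 6 + 5 + 3 + 1.5 = 29.5 days.
Posterior: α' = 26 + 94 = 120, β' = 1 + 29.5 = 61/2.
Posterior mean = 120/(61/2) = 240/61; prior mean = 26/1 = 26. Difference = 240/61 − 26 = -1346/61.

-1346/61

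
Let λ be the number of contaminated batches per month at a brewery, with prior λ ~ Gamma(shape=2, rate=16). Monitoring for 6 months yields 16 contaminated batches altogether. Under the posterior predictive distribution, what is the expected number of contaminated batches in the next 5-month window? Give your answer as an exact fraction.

45/11

Total count 16 over total exposure 6 months.
Conjugate update: add total count to the shape and total exposure to the rate, giving Gamma(18, 22).
Predictive mean over a 5-month window = T·E[λ|data] = 5·18/22 = 45/11.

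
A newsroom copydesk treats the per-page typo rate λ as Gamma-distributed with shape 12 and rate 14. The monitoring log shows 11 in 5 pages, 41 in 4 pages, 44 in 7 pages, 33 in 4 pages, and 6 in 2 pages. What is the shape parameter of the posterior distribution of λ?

Total count: 11 + 41 + 44 + 33 + 6 = 135.
Total exposure: 5 + 4 + 7 + 4 + 2 = 22 pages.
Posterior: α' = 12 + 135 = 147, β' = 14 + 22 = 36.

147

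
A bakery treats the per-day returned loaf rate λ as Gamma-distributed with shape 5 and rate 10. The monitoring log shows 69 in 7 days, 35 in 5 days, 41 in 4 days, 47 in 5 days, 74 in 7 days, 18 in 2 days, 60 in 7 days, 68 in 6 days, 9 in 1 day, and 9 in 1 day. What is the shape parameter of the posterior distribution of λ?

435

Total count: 69 + 35 + 41 + 47 + 74 + 18 + 60 + 68 + 9 + 9 = 430.
Total exposure: 7 + 5 + 4 + 5 + 7 + 2 + 7 + 6 + 1 + 1 = 45 days.
The Gamma prior is conjugate for the Poisson rate, so λ | data ~ Gamma(5+430, 10+45) = Gamma(435, 55).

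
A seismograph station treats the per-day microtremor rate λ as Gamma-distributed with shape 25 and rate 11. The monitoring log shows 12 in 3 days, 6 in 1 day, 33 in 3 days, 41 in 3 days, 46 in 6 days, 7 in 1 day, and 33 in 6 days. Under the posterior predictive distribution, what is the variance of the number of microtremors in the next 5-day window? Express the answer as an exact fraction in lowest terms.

Total count: 12 + 6 + 33 + 41 + 46 + 7 + 33 = 178.
Total exposure: 3 + 1 + 3 + 3 + 6 + 1 + 6 = 23 days.
By Gamma–Poisson conjugacy, the posterior is Gamma(α + Σx, β + Σt) = Gamma(25 + 178, 11 + 23) = Gamma(203, 34).
The posterior predictive for a window of length T is Negative Binomial with variance T·α'·(β'+T)/β'² = 5·203·39/1156 = 39585/1156.

39585/1156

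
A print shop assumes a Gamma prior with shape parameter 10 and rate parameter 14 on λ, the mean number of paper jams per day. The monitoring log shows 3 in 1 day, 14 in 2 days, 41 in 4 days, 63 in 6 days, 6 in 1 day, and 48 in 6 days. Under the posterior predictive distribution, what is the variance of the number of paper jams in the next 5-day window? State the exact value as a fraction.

36075/1156

Total count: 3 + 14 + 41 + 63 + 6 + 48 = 175.
Total exposure: 1 + 2 + 4 + 6 + 1 + 6 = 20 days.
Conjugate update: add total count to the shape and total exposure to the rate, giving Gamma(185, 34).
The posterior predictive for a window of length T is Negative Binomial with variance T·α'·(β'+T)/β'² = 5·185·39/1156 = 36075/1156.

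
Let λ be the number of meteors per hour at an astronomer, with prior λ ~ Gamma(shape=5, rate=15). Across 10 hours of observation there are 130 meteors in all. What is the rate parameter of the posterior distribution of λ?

Total count 130 over total exposure 10 hours.
The Gamma prior is conjugate for the Poisson rate, so λ | data ~ Gamma(5+130, 15+10) = Gamma(135, 25).

25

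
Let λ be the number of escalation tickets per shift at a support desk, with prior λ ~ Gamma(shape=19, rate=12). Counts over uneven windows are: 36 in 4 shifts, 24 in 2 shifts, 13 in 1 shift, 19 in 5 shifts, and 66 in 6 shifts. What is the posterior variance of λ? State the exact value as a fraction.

59/300

Total count: 36 + 24 + 13 + 19 + 66 = 158.
Total exposure: 4 + 2 + 1 + 5 + 6 = 18 shifts.
Posterior: α' = 19 + 158 = 177, β' = 12 + 18 = 30.
Posterior variance = α'/β'² = 177/900 = 59/300.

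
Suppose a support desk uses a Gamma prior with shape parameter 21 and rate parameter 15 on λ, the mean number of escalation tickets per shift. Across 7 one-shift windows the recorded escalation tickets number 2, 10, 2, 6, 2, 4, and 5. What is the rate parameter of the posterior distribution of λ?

22

Total count: 2 + 10 + 2 + 6 + 2 + 4 + 5 = 31.
Total exposure: 7 shifts.
Posterior: α' = 21 + 31 = 52, β' = 15 + 7 = 22.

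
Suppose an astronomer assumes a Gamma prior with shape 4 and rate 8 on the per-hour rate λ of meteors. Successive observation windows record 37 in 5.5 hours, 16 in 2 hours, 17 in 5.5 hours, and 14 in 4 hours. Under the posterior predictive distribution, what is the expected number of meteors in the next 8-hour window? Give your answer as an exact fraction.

704/25

Total count: 37 + 16 + 17 + 14 = 84.
Total exposure: 5.5 + 2 + 5.5 + 4 = 17 hours.
Gamma(α, β) with Poisson data over total exposure Σt gives posterior Gamma(α+Σx, β+Σt) = Gamma(88, 25).
Predictive mean over an 8-hour window = T·E[λ|data] = 8·88/25 = 704/25.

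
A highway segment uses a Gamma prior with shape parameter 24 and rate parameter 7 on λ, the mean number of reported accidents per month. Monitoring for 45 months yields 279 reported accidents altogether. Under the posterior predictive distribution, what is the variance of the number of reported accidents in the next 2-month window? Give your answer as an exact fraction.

Total count 279 over total exposure 45 months.
The Gamma prior is conjugate for the Poisson rate, so λ | data ~ Gamma(24+279, 7+45) = Gamma(303, 52).
The posterior predictive for a window of length T is Negative Binomial with variance T·α'·(β'+T)/β'² = 2·303·54/2704 = 8181/676.

8181/676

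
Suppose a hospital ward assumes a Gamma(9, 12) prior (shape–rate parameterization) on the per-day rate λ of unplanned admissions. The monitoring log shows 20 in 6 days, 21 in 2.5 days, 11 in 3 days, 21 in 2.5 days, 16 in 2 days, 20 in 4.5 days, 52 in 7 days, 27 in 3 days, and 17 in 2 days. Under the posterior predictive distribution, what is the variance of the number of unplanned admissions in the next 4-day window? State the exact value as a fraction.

166064/7921

Total count: 20 + 21 + 11 + 21 + 16 + 20 + 52 + 27 + 17 = 205.
Total exposure: 6 + 2.5 + 3 + 2.5 + 2 + 4.5 + 7 + 3 + 2 = 32.5 days.
The Gamma prior is conjugate for the Poisson rate, so λ | data ~ Gamma(9+205, 12+32.5) = Gamma(214, 89/2).
The posterior predictive for a window of length T is Negative Binomial with variance T·α'·(β'+T)/β'² = 4·214·(97/2)/(7921/4) = 166064/7921.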